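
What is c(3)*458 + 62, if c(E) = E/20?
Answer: 1307/10 ≈ 130.70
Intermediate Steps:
c(E) = E/20 (c(E) = E*(1/20) = E/20)
c(3)*458 + 62 = ((1/20)*3)*458 + 62 = (3/20)*458 + 62 = 687/10 + 62 = 1307/10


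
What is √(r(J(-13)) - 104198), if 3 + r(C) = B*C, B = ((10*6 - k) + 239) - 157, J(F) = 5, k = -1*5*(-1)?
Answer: 2*I*√25879 ≈ 321.74*I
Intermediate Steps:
k = 5 (k = -5*(-1) = 5)
B = 137 (B = ((10*6 - 1*5) + 239) - 157 = ((60 - 5) + 239) - 157 = (55 + 239) - 157 = 294 - 157 = 137)
r(C) = -3 + 137*C
√(r(J(-13)) - 104198) = √((-3 + 137*5) - 104198) = √((-3 + 685) - 104198) = √(682 - 104198) = √(-103516) = 2*I*√25879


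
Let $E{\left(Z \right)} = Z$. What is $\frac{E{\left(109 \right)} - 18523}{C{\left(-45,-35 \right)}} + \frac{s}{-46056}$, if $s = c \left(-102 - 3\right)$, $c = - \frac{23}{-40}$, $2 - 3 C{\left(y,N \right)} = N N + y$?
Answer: $\frac{5759585}{122816} \approx 46.896$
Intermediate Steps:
$C{\left(y,N \right)} = \frac{2}{3} - \frac{y}{3} - \frac{N^{2}}{3}$ ($C{\left(y,N \right)} = \frac{2}{3} - \frac{N N + y}{3} = \frac{2}{3} - \frac{N^{2} + y}{3} = \frac{2}{3} - \frac{y + N^{2}}{3} = \frac{2}{3} - \left(\frac{y}{3} + \frac{N^{2}}{3}\right) = \frac{2}{3} - \frac{y}{3} - \frac{N^{2}}{3}$)
$c = \frac{23}{40}$ ($c = \left(-23\right) \left(- \frac{1}{40}\right) = \frac{23}{40} \approx 0.575$)
$s = - \frac{483}{8}$ ($s = \frac{23 \left(-102 - 3\right)}{40} = \frac{23}{40} \left(-105\right) = - \frac{483}{8} \approx -60.375$)
$\frac{E{\left(109 \right)} - 18523}{C{\left(-45,-35 \right)}} + \frac{s}{-46056} = \frac{109 - 18523}{\frac{2}{3} - -15 - \frac{\left(-35\right)^{2}}{3}} - \frac{483}{8 \left(-46056\right)} = \frac{109 - 18523}{\frac{2}{3} + 15 - \frac{1225}{3}} - - \frac{161}{122816} = - \frac{18414}{\frac{2}{3} + 15 - \frac{1225}{3}} + \frac{161}{122816} = - \frac{18414}{- \frac{1178}{3}} + \frac{161}{122816} = \left(-18414\right) \left(- \frac{3}{1178}\right) + \frac{161}{122816} = \frac{891}{19} + \frac{161}{122816} = \frac{5759585}{122816}$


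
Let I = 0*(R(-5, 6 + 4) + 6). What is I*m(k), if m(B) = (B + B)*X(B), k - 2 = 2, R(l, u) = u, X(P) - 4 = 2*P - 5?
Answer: 0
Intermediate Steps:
X(P) = -1 + 2*P (X(P) = 4 + (2*P - 5) = 4 + (-5 + 2*P) = -1 + 2*P)
k = 4 (k = 2 + 2 = 4)
I = 0 (I = 0*((6 + 4) + 6) = 0*(10 + 6) = 0*16 = 0)
m(B) = 2*B*(-1 + 2*B) (m(B) = (B + B)*(-1 + 2*B) = (2*B)*(-1 + 2*B) = 2*B*(-1 + 2*B))
I*m(k) = 0*(2*4*(-1 + 2*4)) = 0*(2*4*(-1 + 8)) = 0*(2*4*7) = 0*56 = 0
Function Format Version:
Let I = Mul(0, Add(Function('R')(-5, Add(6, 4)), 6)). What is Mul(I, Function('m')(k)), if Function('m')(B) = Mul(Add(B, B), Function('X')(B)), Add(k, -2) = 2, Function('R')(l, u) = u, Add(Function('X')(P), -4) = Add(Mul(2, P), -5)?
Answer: 0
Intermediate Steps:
Function('X')(P) = Add(-1, Mul(2, P)) (Function('X')(P) = Add(4, Add(Mul(2, P), -5)) = Add(4, Add(-5, Mul(2, P))) = Add(-1, Mul(2, P)))
k = 4 (k = Add(2, 2) = 4)
I = 0 (I = Mul(0, Add(Add(6, 4), 6)) = Mul(0, Add(10, 6)) = Mul(0, 16) = 0)
Function('m')(B) = Mul(2, B, Add(-1, Mul(2, B))) (Function('m')(B) = Mul(Add(B, B), Add(-1, Mul(2, B))) = Mul(Mul(2, B), Add(-1, Mul(2, B))) = Mul(2, B, Add(-1, Mul(2, B))))
Mul(I, Function('m')(k)) = Mul(0, Mul(2, 4, Add(-1, Mul(2, 4)))) = Mul(0, Mul(2, 4, Add(-1, 8))) = Mul(0, Mul(2, 4, 7)) = Mul(0, 56) = 0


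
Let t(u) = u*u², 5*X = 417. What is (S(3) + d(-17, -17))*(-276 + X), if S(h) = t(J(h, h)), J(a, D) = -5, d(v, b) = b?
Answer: 136746/5 ≈ 27349.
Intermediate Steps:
X = 417/5 (X = (⅕)*417 = 417/5 ≈ 83.400)
t(u) = u³
S(h) = -125 (S(h) = (-5)³ = -125)
(S(3) + d(-17, -17))*(-276 + X) = (-125 - 17)*(-276 + 417/5) = -142*(-963/5) = 136746/5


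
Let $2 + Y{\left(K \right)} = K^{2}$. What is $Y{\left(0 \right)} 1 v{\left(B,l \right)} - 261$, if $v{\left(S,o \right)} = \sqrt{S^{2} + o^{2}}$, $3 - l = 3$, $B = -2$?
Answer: $-265$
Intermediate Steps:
$l = 0$ ($l = 3 - 3 = 0$)
$Y{\left(K \right)} = -2 + K^{2}$
$Y{\left(0 \right)} 1 v{\left(B,l \right)} - 261 = \left(-2 + 0^{2}\right) 1 \sqrt{\left(-2\right)^{2} + 0^{2}} - 261 = \left(-2 + 0\right) 1 \sqrt{4 + 0} - 261 = \left(-2\right) 1 \sqrt{4} - 261 = \left(-2\right) 2 - 261 = -4 - 261 = -265$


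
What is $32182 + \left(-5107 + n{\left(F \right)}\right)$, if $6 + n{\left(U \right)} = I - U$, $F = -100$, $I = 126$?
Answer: $27295$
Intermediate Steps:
$n{\left(U \right)} = 120 - U$ ($n{\left(U \right)} = -6 - \left(-126 + U\right) = 120 - U$)
$32182 + \left(-5107 + n{\left(F \right)}\right) = 32182 + \left(-5107 + \left(120 - -100\right)\right) = 32182 + \left(-5107 + \left(120 + 100\right)\right) = 32182 + \left(-5107 + 220\right) = 32182 - 4887 = 27295$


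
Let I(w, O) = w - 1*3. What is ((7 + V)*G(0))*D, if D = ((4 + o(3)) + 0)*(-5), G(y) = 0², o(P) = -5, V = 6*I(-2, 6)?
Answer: 0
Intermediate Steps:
I(w, O) = -3 + w (I(w, O) = w - 3 = -3 + w)
V = -30 (V = 6*(-3 - 2) = 6*(-5) = -30)
G(y) = 0
D = 5 (D = ((4 - 5) + 0)*(-5) = (-1 + 0)*(-5) = -1*(-5) = 5)
((7 + V)*G(0))*D = ((7 - 30)*0)*5 = -23*0*5 = 0*5 = 0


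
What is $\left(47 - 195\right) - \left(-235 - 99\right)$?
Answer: $186$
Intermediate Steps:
$\left(47 - 195\right) - \left(-235 - 99\right) = -148 - -334 = -148 + 334 = 186$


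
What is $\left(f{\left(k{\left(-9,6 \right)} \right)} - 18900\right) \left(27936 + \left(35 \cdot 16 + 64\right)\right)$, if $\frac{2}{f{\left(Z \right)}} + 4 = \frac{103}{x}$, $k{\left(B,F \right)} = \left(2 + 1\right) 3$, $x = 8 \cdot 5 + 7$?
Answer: $-539815584$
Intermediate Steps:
$x = 47$ ($x = 40 + 7 = 47$)
$k{\left(B,F \right)} = 9$ ($k{\left(B,F \right)} = 3 \cdot 3 = 9$)
$f{\left(Z \right)} = - \frac{94}{85}$ ($f{\left(Z \right)} = \frac{2}{-4 + \frac{103}{47}} = \frac{2}{- \frac{85}{47}} = 2 \left(- \frac{47}{85}\right) = - \frac{94}{85}$)
$\left(f{\left(k{\left(-9,6 \right)} \right)} - 18900\right) \left(27936 + \left(35 \cdot 16 + 64\right)\right) = \left(- \frac{94}{85} - 18900\right) \left(27936 + \left(35 \cdot 16 + 64\right)\right) = - \frac{1606594 \left(27936 + \left(560 + 64\right)\right)}{85} = - \frac{1606594 \left(27936 + 624\right)}{85} = \left(- \frac{1606594}{85}\right) 28560 = -539815584$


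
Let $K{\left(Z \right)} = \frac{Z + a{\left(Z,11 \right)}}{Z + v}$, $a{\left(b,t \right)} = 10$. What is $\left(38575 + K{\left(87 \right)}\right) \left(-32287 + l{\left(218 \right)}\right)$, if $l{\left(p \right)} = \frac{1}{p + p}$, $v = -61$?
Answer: $- \frac{14120024018157}{11336} \approx -1.2456 \cdot 10^{9}$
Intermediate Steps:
$K{\left(Z \right)} = \frac{10 + Z}{-61 + Z}$ ($K{\left(Z \right)} = \frac{Z + 10}{Z - 61} = \frac{10 + Z}{-61 + Z}$)
$l{\left(p \right)} = \frac{1}{2 p}$
$\left(38575 + K{\left(87 \right)}\right) \left(-32287 + l{\left(218 \right)}\right) = \left(38575 + \frac{10 + 87}{-61 + 87}\right) \left(-32287 + \frac{1}{2 \cdot 218}\right) = \left(38575 + \frac{1}{26} \cdot 97\right) \left(-32287 + \frac{1}{2} \cdot \frac{1}{218}\right) = \left(38575 + \frac{1}{26} \cdot 97\right) \left(-32287 + \frac{1}{436}\right) = \left(38575 + \frac{97}{26}\right) \left(- \frac{14077131}{436}\right) = \frac{1003047}{26} \left(- \frac{14077131}{436}\right) = - \frac{14120024018157}{11336}$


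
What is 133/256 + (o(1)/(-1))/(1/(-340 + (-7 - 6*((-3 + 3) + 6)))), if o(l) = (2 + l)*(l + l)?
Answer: 588421/256 ≈ 2298.5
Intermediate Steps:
o(l) = 2*l*(2 + l) (o(l) = (2 + l)*(2*l) = 2*l*(2 + l))
133/256 + (o(1)/(-1))/(1/(-340 + (-7 - 6*((-3 + 3) + 6)))) = 133/256 + ((2*1*(2 + 1))/(-1))/(1/(-340 + (-7 - 6*((-3 + 3) + 6)))) = 133*(1/256) + ((2*1*3)*(-1))/(1/(-340 + (-7 - 6*(0 + 6)))) = 133/256 + (6*(-1))/(1/(-340 + (-7 - 6*6))) = 133/256 - 6/(1/(-340 + (-7 - 36))) = 133/256 - 6/(1/(-340 - 43)) = 133/256 - 6/(1/(-383)) = 133/256 - 6/(-1/383) = 133/256 - 6*(-383) = 133/256 + 2298 = 588421/256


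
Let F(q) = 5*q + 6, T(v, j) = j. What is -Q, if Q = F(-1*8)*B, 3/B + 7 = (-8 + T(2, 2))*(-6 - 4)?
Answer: 102/53 ≈ 1.9245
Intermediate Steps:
F(q) = 6 + 5*q
B = 3/53 (B = 3/(-7 + (-8 + 2)*(-6 - 4)) = 3/(-7 - 6*(-10)) = 3/(-7 + 60) = 3/53 ≈ 0.056604)
Q = -102/53 (Q = (6 + 5*(-1*8))*(3/53) = (6 + 5*(-8))*(3/53) = (6 - 40)*(3/53) = -34*3/53 = -102/53 ≈ -1.9245)
-Q = -1*(-102/53) = 102/53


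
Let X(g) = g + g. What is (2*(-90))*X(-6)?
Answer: 2160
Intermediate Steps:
X(g) = 2*g
(2*(-90))*X(-6) = (2*(-90))*(2*(-6)) = -180*(-12) = 2160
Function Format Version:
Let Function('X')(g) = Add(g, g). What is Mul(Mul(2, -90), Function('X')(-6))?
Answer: 2160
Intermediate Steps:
Function('X')(g) = Mul(2, g)
Mul(Mul(2, -90), Function('X')(-6)) = Mul(Mul(2, -90), Mul(2, -6)) = Mul(-180, -12) = 2160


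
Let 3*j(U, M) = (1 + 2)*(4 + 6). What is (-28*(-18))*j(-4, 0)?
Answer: 5040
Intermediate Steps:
j(U, M) = 10 (j(U, M) = ((1 + 2)*(4 + 6))/3 = (3*10)/3 = (1/3)*30 = 10)
(-28*(-18))*j(-4, 0) = -28*(-18)*10 = 504*10 = 5040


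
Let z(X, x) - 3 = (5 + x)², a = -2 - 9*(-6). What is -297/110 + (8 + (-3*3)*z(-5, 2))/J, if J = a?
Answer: -1501/130 ≈ -11.546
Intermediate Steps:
a = 52 (a = -2 + 54 = 52)
z(X, x) = 3 + (5 + x)²
J = 52
-297/110 + (8 + (-3*3)*z(-5, 2))/J = -297/110 + (8 + (-3*3)*(3 + (5 + 2)²))/52 = -297*1/110 + (8 - 9*(3 + 7²))*(1/52) = -27/10 + (8 - 9*(3 + 49))*(1/52) = -27/10 + (8 - 9*52)*(1/52) = -27/10 + (8 - 468)*(1/52) = -27/10 - 460*1/52 = -27/10 - 115/13 = -1501/130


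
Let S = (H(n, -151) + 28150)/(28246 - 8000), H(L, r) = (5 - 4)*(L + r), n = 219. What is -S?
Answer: -14109/10123 ≈ -1.3938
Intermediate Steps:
H(L, r) = L + r (H(L, r) = 1*(L + r) = L + r)
S = 14109/10123 (S = ((219 - 151) + 28150)/(28246 - 8000) = (68 + 28150)/20246 = 28218*(1/20246) = 14109/10123 ≈ 1.3938)
-S = -1*14109/10123 = -14109/10123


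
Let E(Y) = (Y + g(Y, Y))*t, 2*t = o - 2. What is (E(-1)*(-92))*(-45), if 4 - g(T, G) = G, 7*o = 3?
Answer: -91080/7 ≈ -13011.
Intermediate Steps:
o = 3/7 (o = (1/7)*3 = 3/7 ≈ 0.42857)
g(T, G) = 4 - G
t = -11/14 (t = (3/7 - 2)/2 = (1/2)*(-11/7) = -11/14 ≈ -0.78571)
E(Y) = -22/7 (E(Y) = (Y + (4 - Y))*(-11/14) = 4*(-11/14) = -22/7)
(E(-1)*(-92))*(-45) = -22/7*(-92)*(-45) = (2024/7)*(-45) = -91080/7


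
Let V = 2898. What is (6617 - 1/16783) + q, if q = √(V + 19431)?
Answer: 111053110/16783 + 3*√2481 ≈ 6766.4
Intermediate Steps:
q = 3*√2481 (q = √(2898 + 19431) = √22329 = 3*√2481 ≈ 149.43)
(6617 - 1/16783) + q = (6617 - 1/16783) + 3*√2481 = 111053110/16783 + 3*√2481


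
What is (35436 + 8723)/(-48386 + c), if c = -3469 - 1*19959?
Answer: -44159/71814 ≈ -0.61491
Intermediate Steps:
c = -23428 (c = -3469 - 19959 = -23428)
(35436 + 8723)/(-48386 + c) = (35436 + 8723)/(-48386 - 23428) = 44159/(-71814) = 44159*(-1/71814) = -44159/71814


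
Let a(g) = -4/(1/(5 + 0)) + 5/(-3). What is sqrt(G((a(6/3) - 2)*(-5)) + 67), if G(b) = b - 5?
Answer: sqrt(1623)/3 ≈ 13.429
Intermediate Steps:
a(g) = -65/3 (a(g) = -4/(1/5) + 5*(-1/3) = -4/1/5 - 5/3 = -4*5 - 5/3 = -20 - 5/3 = -65/3)
G(b) = -5 + b
sqrt(G((a(6/3) - 2)*(-5)) + 67) = sqrt((-5 + (-65/3 - 2)*(-5)) + 67) = sqrt((-5 - 71/3*(-5)) + 67) = sqrt((-5 + 355/3) + 67) = sqrt(340/3 + 67) = sqrt(541/3) = sqrt(1623)/3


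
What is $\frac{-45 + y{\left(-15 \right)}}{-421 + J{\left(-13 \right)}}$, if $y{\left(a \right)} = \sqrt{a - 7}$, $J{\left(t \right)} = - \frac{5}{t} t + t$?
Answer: $\frac{45}{439} - \frac{i \sqrt{22}}{439} \approx 0.10251 - 0.010684 i$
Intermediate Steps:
$J{\left(t \right)} = -5 + t$
$y{\left(a \right)} = \sqrt{-7 + a}$
$\frac{-45 + y{\left(-15 \right)}}{-421 + J{\left(-13 \right)}} = \frac{-45 + \sqrt{-7 - 15}}{-421 - 18} = \frac{-45 + \sqrt{-22}}{-421 - 18} = \frac{-45 + i \sqrt{22}}{-439} = \left(-45 + i \sqrt{22}\right) \left(- \frac{1}{439}\right) = \frac{45}{439} - \frac{i \sqrt{22}}{439}$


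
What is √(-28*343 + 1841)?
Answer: I*√7763 ≈ 88.108*I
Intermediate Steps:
√(-28*343 + 1841) = √(-9604 + 1841) = √(-7763) = I*√7763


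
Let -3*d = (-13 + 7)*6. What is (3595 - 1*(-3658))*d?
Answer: 87036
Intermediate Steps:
d = 12 (d = -(-13 + 7)*6/3 = -(-2)*6 = -1/3*(-36) = 12)
(3595 - 1*(-3658))*d = (3595 - 1*(-3658))*12 = (3595 + 3658)*12 = 7253*12 = 87036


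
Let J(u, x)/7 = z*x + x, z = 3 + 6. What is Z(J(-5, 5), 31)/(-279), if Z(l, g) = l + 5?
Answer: -355/279 ≈ -1.2724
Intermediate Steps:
z = 9
J(u, x) = 70*x (J(u, x) = 7*(9*x + x) = 7*(10*x) = 70*x)
Z(l, g) = 5 + l
Z(J(-5, 5), 31)/(-279) = (5 + 70*5)/(-279) = (5 + 350)*(-1/279) = 355*(-1/279) = -355/279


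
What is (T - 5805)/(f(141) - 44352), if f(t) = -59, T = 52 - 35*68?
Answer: 8133/44411 ≈ 0.18313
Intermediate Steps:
T = -2328 (T = 52 - 2380 = -2328)
(T - 5805)/(f(141) - 44352) = (-2328 - 5805)/(-59 - 44352) = -8133/(-44411) = -8133*(-1/44411) = 8133/44411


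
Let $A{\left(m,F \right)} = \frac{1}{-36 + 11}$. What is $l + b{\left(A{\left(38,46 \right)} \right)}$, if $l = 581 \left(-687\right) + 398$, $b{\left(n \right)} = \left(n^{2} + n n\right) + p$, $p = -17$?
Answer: $- \frac{249228748}{625} \approx -3.9877 \cdot 10^{5}$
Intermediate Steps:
$A{\left(m,F \right)} = - \frac{1}{25}$ ($A{\left(m,F \right)} = \frac{1}{-25} = - \frac{1}{25}$)
$b{\left(n \right)} = -17 + 2 n^{2}$ ($b{\left(n \right)} = \left(n^{2} + n n\right) - 17 = \left(n^{2} + n^{2}\right) - 17 = 2 n^{2} - 17 = -17 + 2 n^{2}$)
$l = -398749$ ($l = -399147 + 398 = -398749$)
$l + b{\left(A{\left(38,46 \right)} \right)} = -398749 - \left(17 - 2 \left(- \frac{1}{25}\right)^{2}\right) = -398749 + \left(-17 + 2 \cdot \frac{1}{625}\right) = -398749 + \left(-17 + \frac{2}{625}\right) = -398749 - \frac{10623}{625} = - \frac{249228748}{625}$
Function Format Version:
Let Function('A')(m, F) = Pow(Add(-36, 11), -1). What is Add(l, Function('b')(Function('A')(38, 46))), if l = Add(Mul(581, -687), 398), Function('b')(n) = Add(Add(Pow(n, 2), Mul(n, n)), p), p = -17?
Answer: Rational(-249228748, 625) ≈ -3.9877e+5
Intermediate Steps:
Function('A')(m, F) = Rational(-1, 25) (Function('A')(m, F) = Pow(-25, -1) = Rational(-1, 25))
Function('b')(n) = Add(-17, Mul(2, Pow(n, 2))) (Function('b')(n) = Add(Add(Pow(n, 2), Mul(n, n)), -17) = Add(Add(Pow(n, 2), Pow(n, 2)), -17) = Add(Mul(2, Pow(n, 2)), -17) = Add(-17, Mul(2, Pow(n, 2))))
l = -398749 (l = Add(-399147, 398) = -398749)
Add(l, Function('b')(Function('A')(38, 46))) = Add(-398749, Add(-17, Mul(2, Pow(Rational(-1, 25), 2)))) = Add(-398749, Add(-17, Mul(2, Rational(1, 625)))) = Add(-398749, Add(-17, Rational(2, 625))) = Add(-398749, Rational(-10623, 625)) = Rational(-249228748, 625)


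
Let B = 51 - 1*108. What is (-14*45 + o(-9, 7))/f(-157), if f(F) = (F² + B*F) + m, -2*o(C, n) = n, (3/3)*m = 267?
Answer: -1267/67730 ≈ -0.018707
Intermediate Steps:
m = 267
B = -57 (B = 51 - 108 = -57)
o(C, n) = -n/2
f(F) = 267 + F² - 57*F (f(F) = (F² - 57*F) + 267 = 267 + F² - 57*F)
(-14*45 + o(-9, 7))/f(-157) = (-14*45 - ½*7)/(267 + (-157)² - 57*(-157)) = (-630 - 7/2)/(267 + 24649 + 8949) = -1267/2/33865 = -1267/2*1/33865 = -1267/67730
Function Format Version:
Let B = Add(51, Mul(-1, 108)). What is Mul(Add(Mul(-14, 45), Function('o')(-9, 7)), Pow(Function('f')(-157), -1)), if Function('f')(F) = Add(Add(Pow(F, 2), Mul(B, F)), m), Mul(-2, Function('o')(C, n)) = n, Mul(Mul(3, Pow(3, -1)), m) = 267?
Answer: Rational(-1267, 67730) ≈ -0.018707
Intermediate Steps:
m = 267
B = -57 (B = Add(51, -108) = -57)
Function('o')(C, n) = Mul(Rational(-1, 2), n)
Function('f')(F) = Add(267, Pow(F, 2), Mul(-57, F)) (Function('f')(F) = Add(Add(Pow(F, 2), Mul(-57, F)), 267) = Add(267, Pow(F, 2), Mul(-57, F)))
Mul(Add(Mul(-14, 45), Function('o')(-9, 7)), Pow(Function('f')(-157), -1)) = Mul(Add(Mul(-14, 45), Mul(Rational(-1, 2), 7)), Pow(Add(267, Pow(-157, 2), Mul(-57, -157)), -1)) = Mul(Add(-630, Rational(-7, 2)), Pow(Add(267, 24649, 8949), -1)) = Mul(Rational(-1267, 2), Pow(33865, -1)) = Mul(Rational(-1267, 2), Rational(1, 33865)) = Rational(-1267, 67730)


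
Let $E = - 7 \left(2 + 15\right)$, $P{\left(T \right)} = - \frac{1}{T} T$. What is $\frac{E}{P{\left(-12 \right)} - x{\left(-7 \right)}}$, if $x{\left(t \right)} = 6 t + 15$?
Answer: $- \frac{119}{26} \approx -4.5769$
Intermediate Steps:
$P{\left(T \right)} = -1$
$x{\left(t \right)} = 15 + 6 t$
$E = -119$ ($E = \left(-7\right) 17 = -119$)
$\frac{E}{P{\left(-12 \right)} - x{\left(-7 \right)}} = - \frac{119}{-1 - \left(15 + 6 \left(-7\right)\right)} = - \frac{119}{-1 - \left(15 - 42\right)} = - \frac{119}{-1 - -27} = - \frac{119}{-1 + 27} = - \frac{119}{26}$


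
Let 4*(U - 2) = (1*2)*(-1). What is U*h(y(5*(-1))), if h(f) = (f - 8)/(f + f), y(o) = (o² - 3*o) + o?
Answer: 81/140 ≈ 0.57857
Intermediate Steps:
y(o) = o² - 2*o
U = 3/2 (U = 2 + ((1*2)*(-1))/4 = 2 + (2*(-1))/4 = 2 + (¼)*(-2) = 2 - ½ = 3/2 ≈ 1.5000)
h(f) = (-8 + f)/(2*f) (h(f) = (-8 + f)/((2*f)) = (-8 + f)*(1/(2*f)) = (-8 + f)/(2*f))
U*h(y(5*(-1))) = 3*((-8 + (5*(-1))*(-2 + 5*(-1)))/(2*(((5*(-1))*(-2 + 5*(-1))))))/2 = 3*((-8 - 5*(-2 - 5))/(2*((-5*(-2 - 5)))))/2 = 3*((-8 - 5*(-7))/(2*((-5*(-7)))))/2 = 3*((½)*(-8 + 35)/35)/2 = 3*((½)*(1/35)*27)/2 = (3/2)*(27/70) = 81/140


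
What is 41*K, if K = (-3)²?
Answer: 369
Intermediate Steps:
K = 9
41*K = 41*9 = 369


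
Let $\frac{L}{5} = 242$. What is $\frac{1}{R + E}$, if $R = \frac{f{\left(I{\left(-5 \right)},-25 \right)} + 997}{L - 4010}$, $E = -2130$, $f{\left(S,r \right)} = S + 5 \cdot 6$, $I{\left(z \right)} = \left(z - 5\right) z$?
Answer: $- \frac{2800}{5965077} \approx -0.0004694$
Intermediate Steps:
$I{\left(z \right)} = z \left(-5 + z\right)$ ($I{\left(z \right)} = \left(-5 + z\right) z = z \left(-5 + z\right)$)
$f{\left(S,r \right)} = 30 + S$ ($f{\left(S,r \right)} = S + 30 = 30 + S$)
$L = 1210$ ($L = 5 \cdot 242 = 1210$)
$R = - \frac{1077}{2800}$ ($R = \frac{\left(30 - 5 \left(-5 - 5\right)\right) + 997}{1210 - 4010} = \frac{\left(30 - -50\right) + 997}{-2800} = \left(\left(30 + 50\right) + 997\right) \left(- \frac{1}{2800}\right) = \left(80 + 997\right) \left(- \frac{1}{2800}\right) = 1077 \left(- \frac{1}{2800}\right) = - \frac{1077}{2800} \approx -0.38464$)
$\frac{1}{R + E} = \frac{1}{- \frac{1077}{2800} - 2130} = \frac{1}{- \frac{5965077}{2800}} = - \frac{2800}{5965077}$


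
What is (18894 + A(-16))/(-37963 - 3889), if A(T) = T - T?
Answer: -9447/20926 ≈ -0.45145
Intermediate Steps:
A(T) = 0
(18894 + A(-16))/(-37963 - 3889) = (18894 + 0)/(-37963 - 3889) = 18894/(-41852) = 18894*(-1/41852) = -9447/20926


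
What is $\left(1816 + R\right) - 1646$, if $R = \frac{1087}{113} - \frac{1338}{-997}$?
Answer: $\frac{20387303}{112661} \approx 180.96$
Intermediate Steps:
$R = \frac{1234933}{112661}$ ($R = 1087 \cdot \frac{1}{113} - - \frac{1338}{997} = \frac{1087}{113} + \frac{1338}{997} = \frac{1234933}{112661} \approx 10.961$)
$\left(1816 + R\right) - 1646 = \left(1816 + \frac{1234933}{112661}\right) - 1646 = \frac{205827309}{112661} - 1646 = \frac{20387303}{112661}$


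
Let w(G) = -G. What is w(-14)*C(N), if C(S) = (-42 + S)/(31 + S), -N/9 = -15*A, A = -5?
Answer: 717/46 ≈ 15.587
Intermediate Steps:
N = -675 (N = -(-135)*(-5) = -9*75 = -675)
C(S) = (-42 + S)/(31 + S)
w(-14)*C(N) = (-1*(-14))*((-42 - 675)/(31 - 675)) = 14*(-717/(-644)) = 14*(-1/644*(-717)) = 14*(717/644) = 717/46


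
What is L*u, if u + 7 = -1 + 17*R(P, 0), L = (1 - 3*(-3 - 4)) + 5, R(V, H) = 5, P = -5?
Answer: 2079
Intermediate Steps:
L = 27 (L = (1 - 3*(-7)) + 5 = (1 + 21) + 5 = 22 + 5 = 27)
u = 77 (u = -7 + (-1 + 17*5) = -7 + (-1 + 85) = -7 + 84 = 77)
L*u = 27*77 = 2079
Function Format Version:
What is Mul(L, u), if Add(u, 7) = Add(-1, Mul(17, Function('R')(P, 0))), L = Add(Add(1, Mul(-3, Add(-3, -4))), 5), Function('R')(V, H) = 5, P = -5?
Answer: 2079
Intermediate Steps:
L = 27 (L = Add(Add(1, Mul(-3, -7)), 5) = Add(Add(1, 21), 5) = Add(22, 5) = 27)
u = 77 (u = Add(-7, Add(-1, Mul(17, 5))) = Add(-7, Add(-1, 85)) = Add(-7, 84) = 77)
Mul(L, u) = Mul(27, 77) = 2079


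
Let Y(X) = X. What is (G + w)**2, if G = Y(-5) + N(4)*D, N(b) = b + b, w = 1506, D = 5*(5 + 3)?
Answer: 3316041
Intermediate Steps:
D = 40 (D = 5*8 = 40)
N(b) = 2*b
G = 315 (G = -5 + (2*4)*40 = -5 + 8*40 = -5 + 320 = 315)
(G + w)**2 = (315 + 1506)**2 = 1821**2 = 3316041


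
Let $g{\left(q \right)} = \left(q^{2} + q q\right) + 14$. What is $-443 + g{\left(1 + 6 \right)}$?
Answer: $-331$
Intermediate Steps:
$g{\left(q \right)} = 14 + 2 q^{2}$ ($g{\left(q \right)} = \left(q^{2} + q^{2}\right) + 14 = 2 q^{2} + 14 = 14 + 2 q^{2}$)
$-443 + g{\left(1 + 6 \right)} = -443 + \left(14 + 2 \left(1 + 6\right)^{2}\right) = -443 + \left(14 + 2 \cdot 7^{2}\right) = -443 + \left(14 + 2 \cdot 49\right) = -443 + \left(14 + 98\right) = -443 + 112 = -331$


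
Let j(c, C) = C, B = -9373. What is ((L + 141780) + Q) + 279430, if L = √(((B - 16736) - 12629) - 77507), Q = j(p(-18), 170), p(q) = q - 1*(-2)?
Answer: 421380 + I*√116245 ≈ 4.2138e+5 + 340.95*I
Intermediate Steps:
p(q) = 2 + q (p(q) = q + 2 = 2 + q)
Q = 170
L = I*√116245 (L = √(((-9373 - 16736) - 12629) - 77507) = √((-26109 - 12629) - 77507) = √(-38738 - 77507) = √(-116245) = I*√116245 ≈ 340.95*I)
((L + 141780) + Q) + 279430 = ((I*√116245 + 141780) + 170) + 279430 = ((141780 + I*√116245) + 170) + 279430 = (141950 + I*√116245) + 279430 = 421380 + I*√116245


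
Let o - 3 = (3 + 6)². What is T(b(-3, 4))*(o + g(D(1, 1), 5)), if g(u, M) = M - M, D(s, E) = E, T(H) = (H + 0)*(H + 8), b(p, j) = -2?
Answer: -1008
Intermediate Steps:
T(H) = H*(8 + H)
g(u, M) = 0
o = 84 (o = 3 + (3 + 6)² = 3 + 9² = 3 + 81 = 84)
T(b(-3, 4))*(o + g(D(1, 1), 5)) = (-2*(8 - 2))*(84 + 0) = -2*6*84 = -12*84 = -1008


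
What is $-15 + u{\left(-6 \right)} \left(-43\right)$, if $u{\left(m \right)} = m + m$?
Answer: $501$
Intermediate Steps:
$u{\left(m \right)} = 2 m$
$-15 + u{\left(-6 \right)} \left(-43\right) = -15 + 2 \left(-6\right) \left(-43\right) = -15 - -516 = -15 + 516 = 501$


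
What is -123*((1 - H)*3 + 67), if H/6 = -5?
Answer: -19680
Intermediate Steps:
H = -30 (H = 6*(-5) = -30)
-123*((1 - H)*3 + 67) = -123*((1 - 1*(-30))*3 + 67) = -123*((1 + 30)*3 + 67) = -123*(31*3 + 67) = -123*(93 + 67) = -123*160 = -19680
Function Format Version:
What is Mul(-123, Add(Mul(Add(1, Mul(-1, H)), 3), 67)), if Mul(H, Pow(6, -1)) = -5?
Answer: -19680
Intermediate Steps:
H = -30 (H = Mul(6, -5) = -30)
Mul(-123, Add(Mul(Add(1, Mul(-1, H)), 3), 67)) = Mul(-123, Add(Mul(Add(1, Mul(-1, -30)), 3), 67)) = Mul(-123, Add(Mul(Add(1, 30), 3), 67)) = Mul(-123, Add(Mul(31, 3), 67)) = Mul(-123, Add(93, 67)) = Mul(-123, 160) = -19680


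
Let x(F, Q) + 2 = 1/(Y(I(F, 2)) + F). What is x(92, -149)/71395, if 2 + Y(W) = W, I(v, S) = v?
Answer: -363/12993890 ≈ -2.7936e-5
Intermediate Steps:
Y(W) = -2 + W
x(F, Q) = -2 + 1/(-2 + 2*F) (x(F, Q) = -2 + 1/((-2 + F) + F) = -2 + 1/(-2 + 2*F))
x(92, -149)/71395 = ((5 - 4*92)/(2*(-1 + 92)))/71395 = ((½)*(5 - 368)/91)*(1/71395) = ((½)*(1/91)*(-363))*(1/71395) = -363/182*1/71395 = -363/12993890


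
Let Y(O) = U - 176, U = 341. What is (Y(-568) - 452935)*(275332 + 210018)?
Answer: -219751919500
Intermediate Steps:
Y(O) = 165 (Y(O) = 341 - 176 = 165)
(Y(-568) - 452935)*(275332 + 210018) = (165 - 452935)*(275332 + 210018) = -452770*485350 = -219751919500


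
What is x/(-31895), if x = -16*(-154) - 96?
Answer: -2368/31895 ≈ -0.074244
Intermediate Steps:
x = 2368 (x = 2464 - 96 = 2368)
x/(-31895) = 2368/(-31895) = 2368*(-1/31895) = -2368/31895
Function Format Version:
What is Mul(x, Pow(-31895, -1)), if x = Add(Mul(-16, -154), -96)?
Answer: Rational(-2368, 31895) ≈ -0.074244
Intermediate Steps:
x = 2368 (x = Add(2464, -96) = 2368)
Mul(x, Pow(-31895, -1)) = Mul(2368, Pow(-31895, -1)) = Mul(2368, Rational(-1, 31895)) = Rational(-2368, 31895)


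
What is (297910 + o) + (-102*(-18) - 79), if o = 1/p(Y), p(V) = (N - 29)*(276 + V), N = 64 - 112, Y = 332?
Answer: 14029210271/46816 ≈ 2.9967e+5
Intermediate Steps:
N = -48
p(V) = -21252 - 77*V (p(V) = (-48 - 29)*(276 + V) = -77*(276 + V) = -21252 - 77*V)
o = -1/46816 (o = 1/(-21252 - 77*332) = 1/(-21252 - 25564) = 1/(-46816) = -1/46816 ≈ -2.1360e-5)
(297910 + o) + (-102*(-18) - 79) = (297910 - 1/46816) + (-102*(-18) - 79) = 13946954559/46816 + (1836 - 79) = 13946954559/46816 + 1757 = 14029210271/46816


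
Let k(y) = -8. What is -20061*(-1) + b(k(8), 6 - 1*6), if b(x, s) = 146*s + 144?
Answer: 20205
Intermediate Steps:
b(x, s) = 144 + 146*s
-20061*(-1) + b(k(8), 6 - 1*6) = -20061*(-1) + (144 + 146*(6 - 1*6)) = 20061 + (144 + 146*(6 - 6)) = 20061 + (144 + 146*0) = 20061 + (144 + 0) = 20061 + 144 = 20205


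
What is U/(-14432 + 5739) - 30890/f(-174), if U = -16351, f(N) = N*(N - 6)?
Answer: 24358655/27226476 ≈ 0.89467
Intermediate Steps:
f(N) = N*(-6 + N)
U/(-14432 + 5739) - 30890/f(-174) = -16351/(-14432 + 5739) - 30890*(-1/(174*(-6 - 174))) = -16351/(-8693) - 30890/((-174*(-180))) = -16351*(-1/8693) - 30890/31320 = 16351/8693 - 30890*1/31320 = 16351/8693 - 3089/3132 = 24358655/27226476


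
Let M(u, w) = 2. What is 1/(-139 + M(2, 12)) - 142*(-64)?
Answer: 1245055/137 ≈ 9088.0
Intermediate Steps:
1/(-139 + M(2, 12)) - 142*(-64) = 1/(-139 + 2) - 142*(-64) = 1/(-137) + 9088 = -1/137 + 9088 = 1245055/137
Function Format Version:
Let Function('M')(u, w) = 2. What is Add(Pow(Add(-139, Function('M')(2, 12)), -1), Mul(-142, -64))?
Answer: Rational(1245055, 137) ≈ 9088.0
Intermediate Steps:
Add(Pow(Add(-139, Function('M')(2, 12)), -1), Mul(-142, -64)) = Add(Pow(Add(-139, 2), -1), Mul(-142, -64)) = Add(Pow(-137, -1), 9088) = Add(Rational(-1, 137), 9088) = Rational(1245055, 137)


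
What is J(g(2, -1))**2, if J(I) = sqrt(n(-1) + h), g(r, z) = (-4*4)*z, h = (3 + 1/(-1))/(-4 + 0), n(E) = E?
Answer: -3/2 ≈ -1.5000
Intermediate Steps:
h = -1/2 (h = (3 + 1*(-1))/(-4) = (3 - 1)*(-1/4) = 2*(-1/4) = -1/2 ≈ -0.50000)
g(r, z) = -16*z
J(I) = I*sqrt(6)/2 (J(I) = sqrt(-1 - 1/2) = sqrt(-3/2) = I*sqrt(6)/2)
J(g(2, -1))**2 = (I*sqrt(6)/2)**2 = -3/2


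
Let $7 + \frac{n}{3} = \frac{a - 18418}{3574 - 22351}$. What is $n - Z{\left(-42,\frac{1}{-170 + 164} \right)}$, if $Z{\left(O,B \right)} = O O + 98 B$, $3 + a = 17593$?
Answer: $- \frac{33207770}{18777} \approx -1768.5$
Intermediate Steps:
$a = 17590$ ($a = -3 + 17593 = 17590$)
$Z{\left(O,B \right)} = O^{2} + 98 B$
$n = - \frac{130611}{6259}$ ($n = -21 + 3 \frac{17590 - 18418}{3574 - 22351} = -21 + 3 \left(- \frac{828}{-18777}\right) = -21 + 3 \left(\left(-828\right) \left(- \frac{1}{18777}\right)\right) = -21 + 3 \cdot \frac{276}{6259} = -21 + \frac{828}{6259} = - \frac{130611}{6259} \approx -20.868$)
$n - Z{\left(-42,\frac{1}{-170 + 164} \right)} = - \frac{130611}{6259} - \left(\left(-42\right)^{2} + \frac{98}{-170 + 164}\right) = - \frac{130611}{6259} - \left(1764 + \frac{98}{-6}\right) = - \frac{130611}{6259} - \left(1764 + 98 \left(- \frac{1}{6}\right)\right) = - \frac{130611}{6259} - \left(1764 - \frac{49}{3}\right) = - \frac{130611}{6259} - \frac{5243}{3} = - \frac{33207770}{18777}$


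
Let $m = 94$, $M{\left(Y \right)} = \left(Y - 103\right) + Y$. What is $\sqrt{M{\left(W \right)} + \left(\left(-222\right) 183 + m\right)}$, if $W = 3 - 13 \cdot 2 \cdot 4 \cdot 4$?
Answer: $i \sqrt{41461} \approx 203.62 i$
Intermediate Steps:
$W = -413$ ($W = 3 - 13 \cdot 8 \cdot 4 = 3 - 416 = -413$)
$M{\left(Y \right)} = -103 + 2 Y$ ($M{\left(Y \right)} = \left(-103 + Y\right) + Y = -103 + 2 Y$)
$\sqrt{M{\left(W \right)} + \left(\left(-222\right) 183 + m\right)} = \sqrt{\left(-103 + 2 \left(-413\right)\right) + \left(\left(-222\right) 183 + 94\right)} = \sqrt{\left(-103 - 826\right) + \left(-40626 + 94\right)} = \sqrt{-929 - 40532} = \sqrt{-41461} = i \sqrt{41461}$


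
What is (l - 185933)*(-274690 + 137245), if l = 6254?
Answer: 24695980155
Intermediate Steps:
(l - 185933)*(-274690 + 137245) = (6254 - 185933)*(-274690 + 137245) = -179679*(-137445) = 24695980155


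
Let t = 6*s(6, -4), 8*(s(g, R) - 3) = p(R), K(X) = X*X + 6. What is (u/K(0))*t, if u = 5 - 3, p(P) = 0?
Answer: 6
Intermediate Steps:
K(X) = 6 + X**2 (K(X) = X**2 + 6 = 6 + X**2)
s(g, R) = 3 (s(g, R) = 3 + (1/8)*0 = 3 + 0 = 3)
u = 2
t = 18 (t = 6*3 = 18)
(u/K(0))*t = (2/(6 + 0**2))*18 = (2/(6 + 0))*18 = (2/6)*18 = (2*(1/6))*18 = (1/3)*18 = 6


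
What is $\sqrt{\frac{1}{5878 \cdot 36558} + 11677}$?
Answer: $\frac{\sqrt{14977964604194432841}}{35814654} \approx 108.06$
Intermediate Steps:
$\sqrt{\frac{1}{5878 \cdot 36558} + 11677} = \sqrt{\frac{1}{5878} \cdot \frac{1}{36558} + 11677} = \sqrt{\frac{1}{214887924} + 11677} = \sqrt{\frac{2509246288549}{214887924}} = \frac{\sqrt{14977964604194432841}}{35814654}$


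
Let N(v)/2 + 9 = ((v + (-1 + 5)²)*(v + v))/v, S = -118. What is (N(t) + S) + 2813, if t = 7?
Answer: 2769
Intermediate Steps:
N(v) = 46 + 4*v (N(v) = -18 + 2*(((v + (-1 + 5)²)*(v + v))/v) = -18 + 2*(((v + 4²)*(2*v))/v) = -18 + 2*(((v + 16)*(2*v))/v) = -18 + 2*(((16 + v)*(2*v))/v) = -18 + 2*((2*v*(16 + v))/v) = -18 + 2*(32 + 2*v) = -18 + (64 + 4*v) = 46 + 4*v)
(N(t) + S) + 2813 = ((46 + 4*7) - 118) + 2813 = ((46 + 28) - 118) + 2813 = (74 - 118) + 2813 = -44 + 2813 = 2769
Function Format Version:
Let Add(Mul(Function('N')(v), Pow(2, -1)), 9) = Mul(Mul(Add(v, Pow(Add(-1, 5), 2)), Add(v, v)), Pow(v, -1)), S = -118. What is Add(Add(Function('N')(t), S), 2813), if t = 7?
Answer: 2769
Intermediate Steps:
Function('N')(v) = Add(46, Mul(4, v)) (Function('N')(v) = Add(-18, Mul(2, Mul(Mul(Add(v, Pow(Add(-1, 5), 2)), Add(v, v)), Pow(v, -1)))) = Add(-18, Mul(2, Mul(Mul(Add(v, Pow(4, 2)), Mul(2, v)), Pow(v, -1)))) = Add(-18, Mul(2, Mul(Mul(Add(v, 16), Mul(2, v)), Pow(v, -1)))) = Add(-18, Mul(2, Mul(Mul(Add(16, v), Mul(2, v)), Pow(v, -1)))) = Add(-18, Mul(2, Mul(Mul(2, v, Add(16, v)), Pow(v, -1)))) = Add(-18, Mul(2, Add(32, Mul(2, v)))) = Add(-18, Add(64, Mul(4, v))) = Add(46, Mul(4, v)))
Add(Add(Function('N')(t), S), 2813) = Add(Add(Add(46, Mul(4, 7)), -118), 2813) = Add(Add(Add(46, 28), -118), 2813) = Add(Add(74, -118), 2813) = Add(-44, 2813) = 2769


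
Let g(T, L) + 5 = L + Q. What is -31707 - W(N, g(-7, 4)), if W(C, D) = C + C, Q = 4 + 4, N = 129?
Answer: -31965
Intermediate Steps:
Q = 8
g(T, L) = 3 + L (g(T, L) = -5 + (L + 8) = -5 + (8 + L) = 3 + L)
W(C, D) = 2*C
-31707 - W(N, g(-7, 4)) = -31707 - 2*129 = -31707 - 1*258 = -31707 - 258 = -31965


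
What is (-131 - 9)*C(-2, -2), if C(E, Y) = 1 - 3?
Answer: 280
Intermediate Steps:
C(E, Y) = -2
(-131 - 9)*C(-2, -2) = (-131 - 9)*(-2) = -140*(-2) = 280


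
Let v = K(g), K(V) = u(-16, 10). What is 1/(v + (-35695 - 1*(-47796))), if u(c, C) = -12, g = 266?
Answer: 1/12089 ≈ 8.2720e-5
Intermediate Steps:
K(V) = -12
v = -12
1/(v + (-35695 - 1*(-47796))) = 1/(-12 + (-35695 - 1*(-47796))) = 1/(-12 + (-35695 + 47796)) = 1/(-12 + 12101) = 1/12089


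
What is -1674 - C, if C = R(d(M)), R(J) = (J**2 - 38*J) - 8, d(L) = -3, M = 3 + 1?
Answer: -1789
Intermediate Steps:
M = 4
R(J) = -8 + J**2 - 38*J
C = 115 (C = -8 + (-3)**2 - 38*(-3) = -8 + 9 + 114 = 115)
-1674 - C = -1674 - 1*115 = -1674 - 115 = -1789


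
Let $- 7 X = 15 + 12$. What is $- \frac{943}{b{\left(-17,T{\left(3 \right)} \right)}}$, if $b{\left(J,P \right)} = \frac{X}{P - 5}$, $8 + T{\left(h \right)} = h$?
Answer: $- \frac{66010}{27} \approx -2444.8$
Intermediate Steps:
$T{\left(h \right)} = -8 + h$
$X = - \frac{27}{7}$ ($X = - \frac{15 + 12}{7} = \left(- \frac{1}{7}\right) 27 = - \frac{27}{7} \approx -3.8571$)
$b{\left(J,P \right)} = - \frac{27}{7 \left(-5 + P\right)}$ ($b{\left(J,P \right)} = - \frac{27}{7 \left(P - 5\right)} = - \frac{27}{7 \left(-5 + P\right)}$)
$- \frac{943}{b{\left(-17,T{\left(3 \right)} \right)}} = - \frac{943}{\left(-27\right) \frac{1}{-35 + 7 \left(-8 + 3\right)}} = - \frac{943}{\left(-27\right) \frac{1}{-35 + 7 \left(-5\right)}} = - \frac{943}{\left(-27\right) \frac{1}{-35 - 35}} = - \frac{943}{\left(-27\right) \frac{1}{-70}} = - \frac{943}{\left(-27\right) \left(- \frac{1}{70}\right)} = - \frac{943}{\frac{27}{70}} = \left(-943\right) \frac{70}{27} = - \frac{66010}{27}$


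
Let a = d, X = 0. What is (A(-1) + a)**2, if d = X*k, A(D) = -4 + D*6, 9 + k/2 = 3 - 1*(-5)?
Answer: 100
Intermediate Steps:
k = -2 (k = -18 + 2*(3 - 1*(-5)) = -18 + 2*(3 + 5) = -18 + 2*8 = -18 + 16 = -2)
A(D) = -4 + 6*D
d = 0 (d = 0*(-2) = 0)
a = 0
(A(-1) + a)**2 = ((-4 + 6*(-1)) + 0)**2 = ((-4 - 6) + 0)**2 = (-10 + 0)**2 = (-10)**2 = 100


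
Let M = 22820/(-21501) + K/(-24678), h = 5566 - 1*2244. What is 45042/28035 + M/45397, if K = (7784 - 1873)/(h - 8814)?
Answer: 73561847768386842289/45786963531467770920 ≈ 1.6066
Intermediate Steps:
h = 3322 (h = 5566 - 2244 = 3322)
K = -5911/5492 (K = (7784 - 1873)/(3322 - 8814) = 5911/(-5492) = 5911*(-1/5492) = -5911/5492 ≈ -1.0763)
M = -343633719101/323784935064 (M = 22820/(-21501) - 5911/5492/(-24678) = 22820*(-1/21501) - 5911/5492*(-1/24678) = -22820/21501 + 5911/135531576 = -343633719101/323784935064 ≈ -1.0613)
45042/28035 + M/45397 = 45042/28035 - 343633719101/323784935064/45397 = 45042*(1/28035) - 343633719101/323784935064*1/45397 = 15014/9345 - 343633719101/14698864697100408 = 73561847768386842289/45786963531467770920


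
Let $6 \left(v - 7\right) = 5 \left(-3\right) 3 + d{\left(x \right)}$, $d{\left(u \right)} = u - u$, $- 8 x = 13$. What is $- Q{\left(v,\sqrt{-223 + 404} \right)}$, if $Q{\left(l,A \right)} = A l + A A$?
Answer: $-181 + \frac{\sqrt{181}}{2} \approx -174.27$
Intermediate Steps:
$x = - \frac{13}{8}$ ($x = \left(- \frac{1}{8}\right) 13 = - \frac{13}{8} \approx -1.625$)
$d{\left(u \right)} = 0$
$v = - \frac{1}{2}$ ($v = 7 + \frac{5 \left(-3\right) 3 + 0}{6} = 7 + \frac{\left(-15\right) 3 + 0}{6} = 7 + \frac{-45 + 0}{6} = 7 + \frac{1}{6} \left(-45\right) = 7 - \frac{15}{2} = - \frac{1}{2} \approx -0.5$)
$Q{\left(l,A \right)} = A^{2} + A l$ ($Q{\left(l,A \right)} = A l + A^{2} = A^{2} + A l$)
$- Q{\left(v,\sqrt{-223 + 404} \right)} = - \sqrt{-223 + 404} \left(\sqrt{-223 + 404} - \frac{1}{2}\right) = - \sqrt{181} \left(\sqrt{181} - \frac{1}{2}\right) = - \sqrt{181} \left(- \frac{1}{2} + \sqrt{181}\right)$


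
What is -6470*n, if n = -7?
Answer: 45290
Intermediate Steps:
-6470*n = -6470*(-7) = 45290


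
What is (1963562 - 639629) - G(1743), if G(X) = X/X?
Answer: 1323932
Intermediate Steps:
G(X) = 1
(1963562 - 639629) - G(1743) = (1963562 - 639629) - 1*1 = 1323933 - 1 = 1323932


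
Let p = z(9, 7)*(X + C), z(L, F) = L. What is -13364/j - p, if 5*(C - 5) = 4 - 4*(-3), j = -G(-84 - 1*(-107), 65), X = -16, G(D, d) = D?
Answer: 74893/115 ≈ 651.24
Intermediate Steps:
j = -23 (j = -(-84 - 1*(-107)) = -(-84 + 107) = -1*23 = -23)
C = 41/5 (C = 5 + (4 - 4*(-3))/5 = 5 + (4 + 12)/5 = 5 + (1/5)*16 = 5 + 16/5 = 41/5 ≈ 8.2000)
p = -351/5 (p = 9*(-16 + 41/5) = 9*(-39/5) = -351/5 ≈ -70.200)
-13364/j - p = -13364/(-23) - 1*(-351/5) = -13364*(-1/23) + 351/5 = 13364/23 + 351/5 = 74893/115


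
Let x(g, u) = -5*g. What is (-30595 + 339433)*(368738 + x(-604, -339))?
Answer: 114812997204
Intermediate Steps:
(-30595 + 339433)*(368738 + x(-604, -339)) = (-30595 + 339433)*(368738 - 5*(-604)) = 308838*(368738 + 3020) = 308838*371758 = 114812997204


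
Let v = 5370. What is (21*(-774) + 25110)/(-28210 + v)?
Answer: -1107/2855 ≈ -0.38774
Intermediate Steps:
(21*(-774) + 25110)/(-28210 + v) = (21*(-774) + 25110)/(-28210 + 5370) = (-16254 + 25110)/(-22840) = 8856*(-1/22840) = -1107/2855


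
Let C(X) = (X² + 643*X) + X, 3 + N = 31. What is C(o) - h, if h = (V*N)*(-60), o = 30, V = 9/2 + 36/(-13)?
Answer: 300660/13 ≈ 23128.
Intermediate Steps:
N = 28 (N = -3 + 31 = 28)
V = 45/26 (V = 9*(½) + 36*(-1/13) = 9/2 - 36/13 = 45/26 ≈ 1.7308)
C(X) = X² + 644*X
h = -37800/13 (h = ((45/26)*28)*(-60) = (630/13)*(-60) = -37800/13 ≈ -2907.7)
C(o) - h = 30*(644 + 30) - 1*(-37800/13) = 30*674 + 37800/13 = 20220 + 37800/13 = 300660/13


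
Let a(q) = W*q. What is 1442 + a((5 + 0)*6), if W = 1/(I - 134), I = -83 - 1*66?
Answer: 408056/283 ≈ 1441.9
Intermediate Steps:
I = -149 (I = -83 - 66 = -149)
W = -1/283 (W = 1/(-149 - 134) = 1/(-283) = -1/283 ≈ -0.0035336)
a(q) = -q/283
1442 + a((5 + 0)*6) = 1442 - (5 + 0)*6/283 = 1442 - 5*6/283 = 1442 - 1/283*30 = 1442 - 30/283 = 408056/283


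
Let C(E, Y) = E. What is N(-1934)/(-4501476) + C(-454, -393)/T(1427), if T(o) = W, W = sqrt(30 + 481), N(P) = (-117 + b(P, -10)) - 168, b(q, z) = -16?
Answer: 43/643068 - 454*sqrt(511)/511 ≈ -20.084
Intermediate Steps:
N(P) = -301 (N(P) = (-117 - 16) - 168 = -133 - 168 = -301)
W = sqrt(511) ≈ 22.605
T(o) = sqrt(511)
N(-1934)/(-4501476) + C(-454, -393)/T(1427) = -301/(-4501476) - 454*sqrt(511)/511 = -301*(-1/4501476) - 454*sqrt(511)/511 = 43/643068 - 454*sqrt(511)/511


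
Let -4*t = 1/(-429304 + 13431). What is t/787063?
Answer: 1/1309273003996 ≈ 7.6378e-13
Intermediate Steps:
t = 1/1663492 (t = -1/(4*(-429304 + 13431)) = -¼/(-415873) = -¼*(-1/415873) = 1/1663492 ≈ 6.0115e-7)
t/787063 = (1/1663492)/787063 = (1/1663492)*(1/787063) = 1/1309273003996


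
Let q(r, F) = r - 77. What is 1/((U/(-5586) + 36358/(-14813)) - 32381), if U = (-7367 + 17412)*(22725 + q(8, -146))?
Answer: -281447/20580673149 ≈ -1.3675e-5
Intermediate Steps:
q(r, F) = -77 + r
U = 227579520 (U = (-7367 + 17412)*(22725 + (-77 + 8)) = 10045*(22725 - 69) = 10045*22656 = 227579520)
1/((U/(-5586) + 36358/(-14813)) - 32381) = 1/((227579520/(-5586) + 36358/(-14813)) - 32381) = 1/((227579520*(-1/5586) + 36358*(-1/14813)) - 32381) = 1/((-774080/19 - 36358/14813) - 32381) = 1/(-11467137842/281447 - 32381) = 1/(-20580673149/281447) = -281447/20580673149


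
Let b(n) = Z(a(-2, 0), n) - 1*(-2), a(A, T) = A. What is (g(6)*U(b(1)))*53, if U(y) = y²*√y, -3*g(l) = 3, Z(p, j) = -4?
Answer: -212*I*√2 ≈ -299.81*I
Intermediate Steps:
g(l) = -1 (g(l) = -⅓*3 = -1)
b(n) = -2 (b(n) = -4 - 1*(-2) = -4 + 2 = -2)
U(y) = y^(5/2)
(g(6)*U(b(1)))*53 = -(-2)^(5/2)*53 = -4*I*√2*53 = -212*I*√2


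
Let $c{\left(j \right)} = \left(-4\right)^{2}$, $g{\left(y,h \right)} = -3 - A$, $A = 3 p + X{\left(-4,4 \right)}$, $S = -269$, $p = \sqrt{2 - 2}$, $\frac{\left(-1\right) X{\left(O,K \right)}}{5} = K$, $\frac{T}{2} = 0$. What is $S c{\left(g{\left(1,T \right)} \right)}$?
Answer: $-4304$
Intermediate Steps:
$T = 0$ ($T = 2 \cdot 0 = 0$)
$X{\left(O,K \right)} = - 5 K$
$p = 0$ ($p = \sqrt{0} = 0$)
$A = -20$ ($A = 3 \cdot 0 - 20 = 0 - 20 = -20$)
$g{\left(y,h \right)} = 17$ ($g{\left(y,h \right)} = -3 - -20 = -3 + 20 = 17$)
$c{\left(j \right)} = 16$
$S c{\left(g{\left(1,T \right)} \right)} = \left(-269\right) 16 = -4304$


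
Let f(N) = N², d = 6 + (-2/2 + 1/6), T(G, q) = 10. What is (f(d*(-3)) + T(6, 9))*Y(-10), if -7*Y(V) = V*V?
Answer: -3575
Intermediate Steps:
Y(V) = -V²/7 (Y(V) = -V*V/7 = -V²/7)
d = 31/6 (d = 6 + (-2*½ + 1*(⅙)) = 6 + (-1 + ⅙) = 6 - ⅚ = 31/6 ≈ 5.1667)
(f(d*(-3)) + T(6, 9))*Y(-10) = (((31/6)*(-3))² + 10)*(-⅐*(-10)²) = ((-31/2)² + 10)*(-⅐*100) = (961/4 + 10)*(-100/7) = (1001/4)*(-100/7) = -3575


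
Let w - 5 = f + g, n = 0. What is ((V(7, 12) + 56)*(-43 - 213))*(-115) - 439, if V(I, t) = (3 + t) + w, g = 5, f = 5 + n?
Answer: 2531401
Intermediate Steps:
f = 5 (f = 5 + 0 = 5)
w = 15 (w = 5 + (5 + 5) = 5 + 10 = 15)
V(I, t) = 18 + t (V(I, t) = (3 + t) + 15 = 18 + t)
((V(7, 12) + 56)*(-43 - 213))*(-115) - 439 = (((18 + 12) + 56)*(-43 - 213))*(-115) - 439 = ((30 + 56)*(-256))*(-115) - 439 = (86*(-256))*(-115) - 439 = -22016*(-115) - 439 = 2531840 - 439 = 2531401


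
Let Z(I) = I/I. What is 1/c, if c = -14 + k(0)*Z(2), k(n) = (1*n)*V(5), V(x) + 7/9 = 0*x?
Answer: -1/14 ≈ -0.071429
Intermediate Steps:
Z(I) = 1
V(x) = -7/9 (V(x) = -7/9 + 0*x = -7/9 + 0 = -7/9)
k(n) = -7*n/9 (k(n) = (1*n)*(-7/9) = n*(-7/9) = -7*n/9)
c = -14 (c = -14 - 7/9*0*1 = -14 + 0*1 = -14 + 0 = -14)
1/c = 1/(-14) = -1/14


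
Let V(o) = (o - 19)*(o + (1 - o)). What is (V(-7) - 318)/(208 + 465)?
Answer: -344/673 ≈ -0.51114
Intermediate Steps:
V(o) = -19 + o (V(o) = (-19 + o)*1 = -19 + o)
(V(-7) - 318)/(208 + 465) = ((-19 - 7) - 318)/(208 + 465) = (-26 - 318)/673 = -344*1/673 = -344/673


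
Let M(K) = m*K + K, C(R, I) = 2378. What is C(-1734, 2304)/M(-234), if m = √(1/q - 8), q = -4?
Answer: -4756/4329 + 2378*I*√33/4329 ≈ -1.0986 + 3.1556*I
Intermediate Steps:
m = I*√33/2 (m = √(1/(-4) - 8) = √(-¼ - 8) = √(-33/4) = I*√33/2 ≈ 2.8723*I)
M(K) = K + I*K*√33/2 (M(K) = (I*√33/2)*K + K = I*K*√33/2 + K = K + I*K*√33/2)
C(-1734, 2304)/M(-234) = 2378/(((½)*(-234)*(2 + I*√33))) = 2378/(-234 - 117*I*√33)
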